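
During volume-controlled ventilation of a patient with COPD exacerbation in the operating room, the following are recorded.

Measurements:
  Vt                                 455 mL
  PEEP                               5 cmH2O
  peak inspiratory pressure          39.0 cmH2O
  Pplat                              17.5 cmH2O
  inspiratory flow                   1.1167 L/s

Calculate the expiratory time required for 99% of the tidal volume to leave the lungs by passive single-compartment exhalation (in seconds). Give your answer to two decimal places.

R = (PIP − Pplat)/V̇ = (39.0 − 17.5) / 1.1167 = 21.5/1.1167 = 19.253 cmH2O·s/L.
C = Vt/(Pplat − PEEP) = 455.0 / (17.5 − 5) = 455.0/12.5 = 36.4 mL/cmH2O.
τ = R × C = 19.253 × 0.0364 L/cmH2O = 0.7008 s.
t = −τ·ln(1 − 0.99) = −0.7008·ln(0.01) = 3.227 s.

3.23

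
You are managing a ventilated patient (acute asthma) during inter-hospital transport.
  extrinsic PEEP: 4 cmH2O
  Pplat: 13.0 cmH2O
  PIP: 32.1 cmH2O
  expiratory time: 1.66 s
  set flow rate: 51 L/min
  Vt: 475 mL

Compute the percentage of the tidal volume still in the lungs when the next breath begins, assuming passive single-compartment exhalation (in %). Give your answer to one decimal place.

24.7

Flow: 51 L/min ÷ 60 = 0.85 L/s.
R = (PIP − Pplat)/V̇ = (32.1 − 13.0) / 0.85 = 19.1/0.85 = 22.471 cmH2O·s/L.
C = Vt/(Pplat − PEEP) = 475.0 / (13.0 − 4) = 475.0/9.0 = 52.778 mL/cmH2O.
τ = R × C = 22.471 × 0.05278 L/cmH2O = 1.186 s.
Fraction remaining at end-expiration = e^(−Te/τ) = e^(−1.66/1.186) = 0.2467 → 24.67%.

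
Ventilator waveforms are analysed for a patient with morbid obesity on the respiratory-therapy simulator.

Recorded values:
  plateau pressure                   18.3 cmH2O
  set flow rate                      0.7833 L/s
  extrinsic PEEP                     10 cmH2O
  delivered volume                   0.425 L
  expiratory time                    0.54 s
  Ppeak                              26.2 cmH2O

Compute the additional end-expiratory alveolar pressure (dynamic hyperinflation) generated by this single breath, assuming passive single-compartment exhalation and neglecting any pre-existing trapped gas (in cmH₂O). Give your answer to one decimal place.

2.9

R = (PIP − Pplat)/V̇ = (26.2 − 18.3) / 0.7833 = 7.9/0.7833 = 10.086 cmH2O·s/L.
C = Vt/(Pplat − PEEP) = 425.0 / (18.3 − 10) = 425.0/8.3 = 51.205 mL/cmH2O.
τ = R × C = 10.086 × 0.05121 L/cmH2O = 0.5165 s.
Fraction remaining = e^(−Te/τ) = e^(−0.54/0.5165) = 0.3515; trapped volume = 425.0 × 0.3515 = 149.39 mL.
Additional alveolar pressure from trapping ≈ V_trapped / C = 149.39 / 51.205 = 2.917 cmH2O.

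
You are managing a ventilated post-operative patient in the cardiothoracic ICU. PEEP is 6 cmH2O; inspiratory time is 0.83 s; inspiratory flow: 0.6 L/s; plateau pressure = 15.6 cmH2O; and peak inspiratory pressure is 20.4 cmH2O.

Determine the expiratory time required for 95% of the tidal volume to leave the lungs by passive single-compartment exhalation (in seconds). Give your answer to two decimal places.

Vt = flow × Ti = 0.6 L/s × 0.83 s × 1000 mL/L = 498.0 mL.
R = (PIP − Pplat)/V̇ = (20.4 − 15.6) / 0.6 = 4.8/0.6 = 8.0 cmH2O·s/L.
C = Vt/(Pplat − PEEP) = 498.0 / (15.6 − 6) = 498.0/9.6 = 51.875 mL/cmH2O.
τ = R × C = 8.0 × 0.05188 L/cmH2O = 0.415 s.
t = −τ·ln(1 − 0.95) = −0.415·ln(0.05) = 1.243 s.

1.24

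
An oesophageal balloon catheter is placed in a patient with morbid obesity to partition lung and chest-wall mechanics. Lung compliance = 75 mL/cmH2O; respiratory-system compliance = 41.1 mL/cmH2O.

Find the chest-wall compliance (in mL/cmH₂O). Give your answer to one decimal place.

1/Ccw = 1/Crs − 1/CL.
1/Ccw = 1/41.1 − 1/75 = 0.011.
Ccw = 90.909 mL/cmH2O.

90.9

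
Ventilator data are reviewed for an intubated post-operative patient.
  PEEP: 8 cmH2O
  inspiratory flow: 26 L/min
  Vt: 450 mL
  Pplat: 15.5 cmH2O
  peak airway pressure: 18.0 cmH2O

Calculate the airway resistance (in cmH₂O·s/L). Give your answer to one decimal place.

5.8

Flow: 26 L/min ÷ 60 = 0.4333 L/s.
Raw = (PIP − Pplat) / flow = (18.0 − 15.5) / 0.4333 = 2.5 / 0.4333 = 5.77 cmH2O·s/L.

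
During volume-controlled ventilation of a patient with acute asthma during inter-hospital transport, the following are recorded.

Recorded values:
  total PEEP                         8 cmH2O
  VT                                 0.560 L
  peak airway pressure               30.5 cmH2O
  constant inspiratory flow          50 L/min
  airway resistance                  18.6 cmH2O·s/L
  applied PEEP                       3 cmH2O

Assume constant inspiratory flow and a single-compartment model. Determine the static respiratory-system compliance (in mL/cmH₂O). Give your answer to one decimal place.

80.0

Flow: 50 L/min ÷ 60 = 0.8333 L/s.
Total PEEP = 8 cmH2O (set 3 + intrinsic 5); this is the baseline alveolar pressure.
Equation of motion (constant flow): PIP = Vt/C + R·V̇ + PEEP.
Vt/C = PIP − R·V̇ − PEEP = 30.5 − 18.6×0.8333 − 8 = 30.5 − 15.499 − 8 = 7.001 cmH2O.
C = Vt / 7.001 = 560 / 7.001 = 79.989 mL/cmH2O.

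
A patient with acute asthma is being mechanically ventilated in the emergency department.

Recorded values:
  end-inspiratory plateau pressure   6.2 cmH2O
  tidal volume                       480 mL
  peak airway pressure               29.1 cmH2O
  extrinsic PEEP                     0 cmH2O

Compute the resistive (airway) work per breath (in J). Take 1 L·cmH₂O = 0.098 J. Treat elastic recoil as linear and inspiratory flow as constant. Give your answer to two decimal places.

With constant inspiratory flow the resistive pressure is constant at PIP − Pplat = 29.1 − 6.2 = 22.9 cmH2O, so resistive work = 22.9 × 0.480 = 10.992 L·cmH2O.
× 0.098 J/(L·cmH2O) → 1.077 J.

1.08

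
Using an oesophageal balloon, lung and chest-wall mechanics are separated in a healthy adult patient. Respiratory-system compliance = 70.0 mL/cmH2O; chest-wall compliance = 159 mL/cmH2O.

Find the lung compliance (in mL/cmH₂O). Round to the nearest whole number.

1/CL = 1/Crs − 1/Ccw.
1/CL = 1/70.0 − 1/159 = 0.007996.
CL = 125.06 mL/cmH2O.

125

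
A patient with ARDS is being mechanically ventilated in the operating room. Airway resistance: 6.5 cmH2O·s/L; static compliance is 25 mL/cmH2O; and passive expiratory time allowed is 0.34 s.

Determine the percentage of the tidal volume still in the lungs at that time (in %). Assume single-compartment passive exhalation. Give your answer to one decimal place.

τ = R × C = 6.5 × 25 mL/cmH2O = 6.5 × 0.025 L/cmH2O = 0.1625 s.
Passive exhalation: V(t)/V₀ = e^(−t/τ) = e^(−0.34/0.1625) = 0.1234.
Fraction remaining = 0.1234 → 12.34%.

12.3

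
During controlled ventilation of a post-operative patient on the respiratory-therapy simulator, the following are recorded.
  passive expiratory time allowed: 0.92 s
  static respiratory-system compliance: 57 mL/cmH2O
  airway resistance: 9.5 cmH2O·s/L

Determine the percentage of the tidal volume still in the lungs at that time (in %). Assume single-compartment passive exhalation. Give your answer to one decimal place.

18.3

τ = R × C = 9.5 × 57 mL/cmH2O = 9.5 × 0.057 L/cmH2O = 0.5415 s.
Passive exhalation: V(t)/V₀ = e^(−t/τ) = e^(−0.92/0.5415) = 0.1829.
Fraction remaining = 0.1829 → 18.29%.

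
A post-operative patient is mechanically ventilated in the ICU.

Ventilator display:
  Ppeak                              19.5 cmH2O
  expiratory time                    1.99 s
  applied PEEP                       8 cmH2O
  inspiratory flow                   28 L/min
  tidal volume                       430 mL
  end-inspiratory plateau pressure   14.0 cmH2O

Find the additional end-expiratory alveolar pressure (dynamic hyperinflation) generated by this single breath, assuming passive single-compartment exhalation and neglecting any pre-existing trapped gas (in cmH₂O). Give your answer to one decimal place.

0.6

Flow: 28 L/min ÷ 60 = 0.4667 L/s.
R = (PIP − Pplat)/V̇ = (19.5 − 14.0) / 0.4667 = 5.5/0.4667 = 11.785 cmH2O·s/L.
C = Vt/(Pplat − PEEP) = 430.0 / (14.0 − 8) = 430.0/6.0 = 71.667 mL/cmH2O.
τ = R × C = 11.785 × 0.07167 L/cmH2O = 0.8446 s.
Fraction remaining = e^(−Te/τ) = e^(−1.99/0.8446) = 0.09478; trapped volume = 430.0 × 0.09478 = 40.755 mL.
Additional alveolar pressure from trapping ≈ V_trapped / C = 40.755 / 71.667 = 0.5687 cmH2O.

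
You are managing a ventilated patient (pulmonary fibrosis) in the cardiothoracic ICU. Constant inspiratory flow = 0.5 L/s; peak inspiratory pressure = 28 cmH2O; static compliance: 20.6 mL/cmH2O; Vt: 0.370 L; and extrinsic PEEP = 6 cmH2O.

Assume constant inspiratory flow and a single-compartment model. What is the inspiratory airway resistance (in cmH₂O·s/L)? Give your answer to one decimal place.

Equation of motion (constant flow): PIP = Vt/C + R·V̇ + PEEP.
R·V̇ = PIP − Vt/C − PEEP = 28 − 370/20.6 − 6 = 28 − 17.961 − 6 = 4.039 cmH2O.
R = 4.039 / 0.5 = 8.078 cmH2O·s/L.

8.1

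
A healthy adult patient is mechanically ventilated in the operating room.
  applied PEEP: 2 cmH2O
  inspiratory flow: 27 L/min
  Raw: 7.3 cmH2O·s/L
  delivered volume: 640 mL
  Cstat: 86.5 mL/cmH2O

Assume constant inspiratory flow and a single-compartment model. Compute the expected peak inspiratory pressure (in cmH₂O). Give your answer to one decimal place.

12.7

Flow: 27 L/min ÷ 60 = 0.45 L/s.
Equation of motion (constant flow): PIP = Vt/C + R·V̇ + PEEP.
PIP = 640/86.5 + 7.3×0.45 + 2 = 7.399 + 3.285 + 2 = 12.684 cmH2O.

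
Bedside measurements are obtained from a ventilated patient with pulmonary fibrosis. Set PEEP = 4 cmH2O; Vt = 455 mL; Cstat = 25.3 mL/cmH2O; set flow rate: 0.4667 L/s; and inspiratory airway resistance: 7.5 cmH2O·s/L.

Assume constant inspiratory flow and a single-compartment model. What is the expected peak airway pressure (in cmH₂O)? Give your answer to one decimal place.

25.5

Equation of motion (constant flow): PIP = Vt/C + R·V̇ + PEEP.
PIP = 455/25.3 + 7.5×0.4667 + 4 = 17.984 + 3.5 + 4 = 25.484 cmH2O.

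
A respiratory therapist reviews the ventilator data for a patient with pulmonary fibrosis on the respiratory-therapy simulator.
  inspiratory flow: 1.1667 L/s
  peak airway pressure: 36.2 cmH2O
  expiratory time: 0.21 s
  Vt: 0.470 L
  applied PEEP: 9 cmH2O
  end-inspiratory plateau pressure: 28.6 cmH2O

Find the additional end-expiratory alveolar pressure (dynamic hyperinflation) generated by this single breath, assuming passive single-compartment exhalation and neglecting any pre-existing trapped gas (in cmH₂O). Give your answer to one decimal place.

5.1

R = (PIP − Pplat)/V̇ = (36.2 − 28.6) / 1.1667 = 7.6/1.1667 = 6.514 cmH2O·s/L.
C = Vt/(Pplat − PEEP) = 470.0 / (28.6 − 9) = 470.0/19.6 = 23.98 mL/cmH2O.
τ = R × C = 6.514 × 0.02398 L/cmH2O = 0.1562 s.
Fraction remaining = e^(−Te/τ) = e^(−0.21/0.1562) = 0.2607; trapped volume = 470.0 × 0.2607 = 122.53 mL.
Additional alveolar pressure from trapping ≈ V_trapped / C = 122.53 / 23.98 = 5.11 cmH2O.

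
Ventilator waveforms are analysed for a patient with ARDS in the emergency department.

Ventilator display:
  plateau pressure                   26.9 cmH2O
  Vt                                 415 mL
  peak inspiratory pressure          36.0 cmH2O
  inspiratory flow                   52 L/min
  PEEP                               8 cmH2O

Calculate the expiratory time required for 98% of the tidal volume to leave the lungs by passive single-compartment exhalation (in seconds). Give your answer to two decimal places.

Flow: 52 L/min ÷ 60 = 0.8667 L/s.
R = (PIP − Pplat)/V̇ = (36.0 − 26.9) / 0.8667 = 9.1/0.8667 = 10.5 cmH2O·s/L.
C = Vt/(Pplat − PEEP) = 415.0 / (26.9 − 8) = 415.0/18.9 = 21.958 mL/cmH2O.
τ = R × C = 10.5 × 0.02196 L/cmH2O = 0.2306 s.
t = −τ·ln(1 − 0.98) = −0.2306·ln(0.02) = 0.9021 s.

0.90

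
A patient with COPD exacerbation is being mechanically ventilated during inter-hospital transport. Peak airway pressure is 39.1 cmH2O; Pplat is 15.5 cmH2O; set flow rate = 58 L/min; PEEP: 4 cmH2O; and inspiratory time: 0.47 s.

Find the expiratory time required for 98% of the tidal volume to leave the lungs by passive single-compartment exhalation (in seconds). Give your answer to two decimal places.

Flow: 58 L/min ÷ 60 = 0.9667 L/s.
Vt = flow × Ti = 0.9667 L/s × 0.47 s × 1000 mL/L = 454.35 mL.
R = (PIP − Pplat)/V̇ = (39.1 − 15.5) / 0.9667 = 23.6/0.9667 = 24.413 cmH2O·s/L.
C = Vt/(Pplat − PEEP) = 454.35 / (15.5 − 4) = 454.35/11.5 = 39.509 mL/cmH2O.
τ = R × C = 24.413 × 0.03951 L/cmH2O = 0.9646 s.
t = −τ·ln(1 − 0.98) = −0.9646·ln(0.02) = 3.774 s.

3.77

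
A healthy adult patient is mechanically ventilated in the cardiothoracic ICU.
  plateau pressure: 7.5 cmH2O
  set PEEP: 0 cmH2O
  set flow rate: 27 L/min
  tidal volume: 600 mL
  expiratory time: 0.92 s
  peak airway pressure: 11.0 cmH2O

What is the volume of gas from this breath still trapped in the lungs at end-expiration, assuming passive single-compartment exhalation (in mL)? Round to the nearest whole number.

137

Flow: 27 L/min ÷ 60 = 0.45 L/s.
R = (PIP − Pplat)/V̇ = (11.0 − 7.5) / 0.45 = 3.5/0.45 = 7.778 cmH2O·s/L.
C = Vt/(Pplat − PEEP) = 600.0 / (7.5 − 0) = 600.0/7.5 = 80.0 mL/cmH2O.
τ = R × C = 7.778 × 0.08 L/cmH2O = 0.6222 s.
Fraction remaining = e^(−Te/τ) = e^(−0.92/0.6222) = 0.228.
Trapped volume = 600.0 × 0.228 = 136.8 mL.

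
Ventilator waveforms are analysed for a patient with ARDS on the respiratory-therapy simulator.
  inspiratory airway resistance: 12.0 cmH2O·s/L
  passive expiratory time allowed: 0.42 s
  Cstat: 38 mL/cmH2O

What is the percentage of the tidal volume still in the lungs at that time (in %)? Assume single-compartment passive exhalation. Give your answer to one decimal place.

τ = R × C = 12.0 × 38 mL/cmH2O = 12.0 × 0.038 L/cmH2O = 0.456 s.
Passive exhalation: V(t)/V₀ = e^(−t/τ) = e^(−0.42/0.456) = 0.3981.
Fraction remaining = 0.3981 → 39.81%.

39.8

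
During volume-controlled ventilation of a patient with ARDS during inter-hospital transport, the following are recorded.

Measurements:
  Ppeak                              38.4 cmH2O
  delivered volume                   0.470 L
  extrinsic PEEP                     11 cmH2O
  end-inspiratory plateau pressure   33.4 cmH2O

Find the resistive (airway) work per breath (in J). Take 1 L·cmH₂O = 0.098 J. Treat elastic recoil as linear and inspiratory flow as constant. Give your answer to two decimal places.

With constant inspiratory flow the resistive pressure is constant at PIP − Pplat = 38.4 − 33.4 = 5.0 cmH2O, so resistive work = 5.0 × 0.470 = 2.35 L·cmH2O.
× 0.098 J/(L·cmH2O) → 0.2303 J.

0.23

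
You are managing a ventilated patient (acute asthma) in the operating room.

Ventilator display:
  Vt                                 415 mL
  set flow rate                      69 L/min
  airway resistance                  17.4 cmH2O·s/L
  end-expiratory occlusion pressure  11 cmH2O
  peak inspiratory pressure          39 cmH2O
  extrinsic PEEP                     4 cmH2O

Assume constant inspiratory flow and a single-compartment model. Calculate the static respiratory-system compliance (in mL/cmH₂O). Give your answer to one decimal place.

51.9

Flow: 69 L/min ÷ 60 = 1.15 L/s.
Total PEEP = 11 cmH2O (set 4 + intrinsic 7); this is the baseline alveolar pressure.
Equation of motion (constant flow): PIP = Vt/C + R·V̇ + PEEP.
Vt/C = PIP − R·V̇ − PEEP = 39 − 17.4×1.15 − 11 = 39 − 20.01 − 11 = 7.99 cmH2O.
C = Vt / 7.99 = 415 / 7.99 = 51.94 mL/cmH2O.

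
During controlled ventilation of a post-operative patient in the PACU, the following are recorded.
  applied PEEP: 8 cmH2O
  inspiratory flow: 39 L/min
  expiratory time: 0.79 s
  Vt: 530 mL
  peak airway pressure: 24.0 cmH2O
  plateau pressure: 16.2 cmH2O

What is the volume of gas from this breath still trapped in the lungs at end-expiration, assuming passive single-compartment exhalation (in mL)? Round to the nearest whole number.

Flow: 39 L/min ÷ 60 = 0.65 L/s.
R = (PIP − Pplat)/V̇ = (24.0 − 16.2) / 0.65 = 7.8/0.65 = 12.0 cmH2O·s/L.
C = Vt/(Pplat − PEEP) = 530.0 / (16.2 − 8) = 530.0/8.2 = 64.634 mL/cmH2O.
τ = R × C = 12.0 × 0.06463 L/cmH2O = 0.7756 s.
Fraction remaining = e^(−Te/τ) = e^(−0.79/0.7756) = 0.3611.
Trapped volume = 530.0 × 0.3611 = 191.38 mL.

191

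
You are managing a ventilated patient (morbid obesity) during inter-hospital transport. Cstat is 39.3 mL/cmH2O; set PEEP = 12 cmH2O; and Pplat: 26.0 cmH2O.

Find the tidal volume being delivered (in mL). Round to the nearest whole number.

550

Vt = Cstat × (Pplat − PEEP) = 39.3 × (26.0 − 12) = 39.3 × 14.0 = 550.2 mL.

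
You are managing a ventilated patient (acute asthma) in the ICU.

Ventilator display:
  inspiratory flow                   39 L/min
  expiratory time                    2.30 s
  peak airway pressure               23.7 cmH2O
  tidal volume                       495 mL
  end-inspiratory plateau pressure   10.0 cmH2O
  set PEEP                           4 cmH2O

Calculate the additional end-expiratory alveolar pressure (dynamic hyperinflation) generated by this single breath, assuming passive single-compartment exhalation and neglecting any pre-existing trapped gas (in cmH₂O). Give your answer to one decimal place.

Flow: 39 L/min ÷ 60 = 0.65 L/s.
R = (PIP − Pplat)/V̇ = (23.7 − 10.0) / 0.65 = 13.7/0.65 = 21.077 cmH2O·s/L.
C = Vt/(Pplat − PEEP) = 495.0 / (10.0 − 4) = 495.0/6.0 = 82.5 mL/cmH2O.
τ = R × C = 21.077 × 0.0825 L/cmH2O = 1.739 s.
Fraction remaining = e^(−Te/τ) = e^(−2.30/1.739) = 0.2664; trapped volume = 495.0 × 0.2664 = 131.87 mL.
Additional alveolar pressure from trapping ≈ V_trapped / C = 131.87 / 82.5 = 1.598 cmH2O.

1.6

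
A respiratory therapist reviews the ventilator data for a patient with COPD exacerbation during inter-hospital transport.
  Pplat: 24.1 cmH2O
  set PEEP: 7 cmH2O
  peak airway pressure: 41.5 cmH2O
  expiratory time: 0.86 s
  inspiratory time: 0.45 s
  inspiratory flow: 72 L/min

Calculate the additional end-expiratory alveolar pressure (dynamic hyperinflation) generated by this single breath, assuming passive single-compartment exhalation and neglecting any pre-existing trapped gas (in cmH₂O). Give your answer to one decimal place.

Flow: 72 L/min ÷ 60 = 1.2 L/s.
Vt = flow × Ti = 1.2 L/s × 0.45 s × 1000 mL/L = 540.0 mL.
R = (PIP − Pplat)/V̇ = (41.5 − 24.1) / 1.2 = 17.4/1.2 = 14.5 cmH2O·s/L.
C = Vt/(Pplat − PEEP) = 540.0 / (24.1 − 7) = 540.0/17.1 = 31.579 mL/cmH2O.
τ = R × C = 14.5 × 0.03158 L/cmH2O = 0.4579 s.
Fraction remaining = e^(−Te/τ) = e^(−0.86/0.4579) = 0.1529; trapped volume = 540.0 × 0.1529 = 82.566 mL.
Additional alveolar pressure from trapping ≈ V_trapped / C = 82.566 / 31.579 = 2.615 cmH2O.

2.6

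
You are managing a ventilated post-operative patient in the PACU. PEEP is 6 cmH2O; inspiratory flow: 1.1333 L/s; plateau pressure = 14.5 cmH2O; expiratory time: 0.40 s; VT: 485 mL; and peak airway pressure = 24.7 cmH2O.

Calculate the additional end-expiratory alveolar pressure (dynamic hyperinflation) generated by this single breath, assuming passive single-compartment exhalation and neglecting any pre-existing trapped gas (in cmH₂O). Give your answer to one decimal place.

3.9

R = (PIP − Pplat)/V̇ = (24.7 − 14.5) / 1.1333 = 10.2/1.1333 = 9.0 cmH2O·s/L.
C = Vt/(Pplat − PEEP) = 485.0 / (14.5 − 6) = 485.0/8.5 = 57.059 mL/cmH2O.
τ = R × C = 9.0 × 0.05706 L/cmH2O = 0.5135 s.
Fraction remaining = e^(−Te/τ) = e^(−0.40/0.5135) = 0.4589; trapped volume = 485.0 × 0.4589 = 222.57 mL.
Additional alveolar pressure from trapping ≈ V_trapped / C = 222.57 / 57.059 = 3.901 cmH2O.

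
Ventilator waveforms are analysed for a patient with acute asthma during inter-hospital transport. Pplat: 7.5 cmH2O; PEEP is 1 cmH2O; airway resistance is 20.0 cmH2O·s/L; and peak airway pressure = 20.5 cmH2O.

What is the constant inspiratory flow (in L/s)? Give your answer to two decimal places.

0.65

flow = (PIP − Pplat) / Raw = 13.0 / 20.0 = 0.65 L/s.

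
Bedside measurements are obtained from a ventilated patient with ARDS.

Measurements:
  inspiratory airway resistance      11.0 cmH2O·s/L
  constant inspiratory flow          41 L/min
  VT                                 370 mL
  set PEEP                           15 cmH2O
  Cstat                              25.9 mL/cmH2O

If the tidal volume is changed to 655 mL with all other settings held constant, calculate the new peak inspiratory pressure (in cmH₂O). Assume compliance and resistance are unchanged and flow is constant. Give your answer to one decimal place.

Flow: 41 L/min ÷ 60 = 0.6833 L/s.
PIP = Vt/C + R·V̇ + PEEP (constant-flow equation of motion).
Only the elastic term changes: ΔPIP = ΔVt / C = (655 − 370) / 25.9 = 11.004 cmH2O.
Original PIP = 370/25.9 + 11.0×0.6833 + 15 = 36.802 cmH2O; new PIP = 36.802 + (11.004) = 47.806 cmH2O.

47.8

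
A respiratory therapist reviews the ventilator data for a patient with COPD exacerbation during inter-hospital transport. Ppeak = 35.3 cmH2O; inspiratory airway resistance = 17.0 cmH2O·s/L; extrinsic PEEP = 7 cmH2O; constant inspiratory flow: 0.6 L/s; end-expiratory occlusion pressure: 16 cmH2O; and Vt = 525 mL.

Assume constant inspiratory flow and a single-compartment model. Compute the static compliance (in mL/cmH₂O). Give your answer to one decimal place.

Total PEEP = 16 cmH2O (set 7 + intrinsic 9); this is the baseline alveolar pressure.
Equation of motion (constant flow): PIP = Vt/C + R·V̇ + PEEP.
Vt/C = PIP − R·V̇ − PEEP = 35.3 − 17.0×0.6 − 16 = 35.3 − 10.2 − 16 = 9.1 cmH2O.
C = Vt / 9.1 = 525 / 9.1 = 57.692 mL/cmH2O.

57.7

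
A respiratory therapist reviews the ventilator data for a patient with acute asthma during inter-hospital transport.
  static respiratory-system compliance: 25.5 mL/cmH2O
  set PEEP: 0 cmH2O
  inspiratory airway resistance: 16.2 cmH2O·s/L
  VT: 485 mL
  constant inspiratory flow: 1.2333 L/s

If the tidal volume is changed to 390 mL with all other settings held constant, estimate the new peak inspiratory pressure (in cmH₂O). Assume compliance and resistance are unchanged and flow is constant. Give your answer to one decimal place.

PIP = Vt/C + R·V̇ + PEEP (constant-flow equation of motion).
Only the elastic term changes: ΔPIP = ΔVt / C = (390 − 485) / 25.5 = -3.725 cmH2O.
Original PIP = 485/25.5 + 16.2×1.2333 + 0 = 38.999 cmH2O; new PIP = 38.999 + (-3.725) = 35.274 cmH2O.

35.3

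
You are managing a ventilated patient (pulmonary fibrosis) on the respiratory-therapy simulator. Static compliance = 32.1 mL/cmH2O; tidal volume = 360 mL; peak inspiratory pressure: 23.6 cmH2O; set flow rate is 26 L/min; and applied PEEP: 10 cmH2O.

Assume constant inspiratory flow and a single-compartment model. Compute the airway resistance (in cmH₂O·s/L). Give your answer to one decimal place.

Flow: 26 L/min ÷ 60 = 0.4333 L/s.
Equation of motion (constant flow): PIP = Vt/C + R·V̇ + PEEP.
R·V̇ = PIP − Vt/C − PEEP = 23.6 − 360/32.1 − 10 = 23.6 − 11.215 − 10 = 2.385 cmH2O.
R = 2.385 / 0.4333 = 5.504 cmH2O·s/L.

5.5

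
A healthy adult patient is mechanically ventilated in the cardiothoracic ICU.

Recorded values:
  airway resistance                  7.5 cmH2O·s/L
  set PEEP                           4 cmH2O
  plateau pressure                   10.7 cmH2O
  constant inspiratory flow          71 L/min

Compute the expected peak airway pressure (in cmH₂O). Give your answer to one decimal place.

19.6

Flow: 71 L/min ÷ 60 = 1.1833 L/s.
PIP = Pplat + Raw × flow = 10.7 + 7.5 × 1.1833 = 10.7 + 8.875 = 19.575 cmH2O.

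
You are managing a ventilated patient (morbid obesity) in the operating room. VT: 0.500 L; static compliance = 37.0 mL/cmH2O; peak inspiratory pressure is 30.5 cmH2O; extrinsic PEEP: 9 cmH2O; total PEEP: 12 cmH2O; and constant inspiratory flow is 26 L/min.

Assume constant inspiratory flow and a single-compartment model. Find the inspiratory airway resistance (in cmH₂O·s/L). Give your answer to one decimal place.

Flow: 26 L/min ÷ 60 = 0.4333 L/s.
Total PEEP = 12 cmH2O (set 9 + intrinsic 3); this is the baseline alveolar pressure.
Equation of motion (constant flow): PIP = Vt/C + R·V̇ + PEEP.
R·V̇ = PIP − Vt/C − PEEP = 30.5 − 500/37.0 − 12 = 30.5 − 13.514 − 12 = 4.986 cmH2O.
R = 4.986 / 0.4333 = 11.507 cmH2O·s/L.

11.5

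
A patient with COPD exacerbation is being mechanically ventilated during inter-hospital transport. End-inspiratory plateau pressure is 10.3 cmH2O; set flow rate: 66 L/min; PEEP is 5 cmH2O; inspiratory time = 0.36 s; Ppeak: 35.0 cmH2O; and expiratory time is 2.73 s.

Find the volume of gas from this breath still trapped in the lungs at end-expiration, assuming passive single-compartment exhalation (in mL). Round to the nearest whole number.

78

Flow: 66 L/min ÷ 60 = 1.1 L/s.
Vt = flow × Ti = 1.1 L/s × 0.36 s × 1000 mL/L = 396.0 mL.
R = (PIP − Pplat)/V̇ = (35.0 − 10.3) / 1.1 = 24.7/1.1 = 22.455 cmH2O·s/L.
C = Vt/(Pplat − PEEP) = 396.0 / (10.3 − 5) = 396.0/5.3 = 74.717 mL/cmH2O.
τ = R × C = 22.455 × 0.07472 L/cmH2O = 1.678 s.
Fraction remaining = e^(−Te/τ) = e^(−2.73/1.678) = 0.1965.
Trapped volume = 396.0 × 0.1965 = 77.814 mL.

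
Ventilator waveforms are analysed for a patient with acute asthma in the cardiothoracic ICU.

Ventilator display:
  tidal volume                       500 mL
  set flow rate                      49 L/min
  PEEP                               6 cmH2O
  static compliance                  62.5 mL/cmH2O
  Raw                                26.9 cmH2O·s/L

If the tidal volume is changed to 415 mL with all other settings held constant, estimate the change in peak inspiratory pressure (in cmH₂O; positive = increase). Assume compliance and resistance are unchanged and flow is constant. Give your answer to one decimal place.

PIP = Vt/C + R·V̇ + PEEP (constant-flow equation of motion).
Only the elastic term changes: ΔPIP = ΔVt / C = (415 − 500) / 62.5 = -1.36 cmH2O.

-1.4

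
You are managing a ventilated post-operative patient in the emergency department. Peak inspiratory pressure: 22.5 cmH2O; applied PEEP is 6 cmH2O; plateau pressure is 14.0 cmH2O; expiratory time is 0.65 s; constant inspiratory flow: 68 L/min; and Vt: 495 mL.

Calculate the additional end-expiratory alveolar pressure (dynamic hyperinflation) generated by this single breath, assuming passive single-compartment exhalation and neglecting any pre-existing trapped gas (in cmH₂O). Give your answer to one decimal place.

Flow: 68 L/min ÷ 60 = 1.1333 L/s.
R = (PIP − Pplat)/V̇ = (22.5 − 14.0) / 1.1333 = 8.5/1.1333 = 7.5 cmH2O·s/L.
C = Vt/(Pplat − PEEP) = 495.0 / (14.0 − 6) = 495.0/8.0 = 61.875 mL/cmH2O.
τ = R × C = 7.5 × 0.06188 L/cmH2O = 0.4641 s.
Fraction remaining = e^(−Te/τ) = e^(−0.65/0.4641) = 0.2465; trapped volume = 495.0 × 0.2465 = 122.02 mL.
Additional alveolar pressure from trapping ≈ V_trapped / C = 122.02 / 61.875 = 1.972 cmH2O.

2.0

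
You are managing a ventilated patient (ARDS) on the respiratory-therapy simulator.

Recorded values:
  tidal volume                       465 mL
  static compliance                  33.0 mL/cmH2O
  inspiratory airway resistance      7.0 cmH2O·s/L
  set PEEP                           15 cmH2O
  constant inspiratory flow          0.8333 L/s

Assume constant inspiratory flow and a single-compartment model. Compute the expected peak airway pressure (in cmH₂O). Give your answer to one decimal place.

Equation of motion (constant flow): PIP = Vt/C + R·V̇ + PEEP.
PIP = 465/33.0 + 7.0×0.8333 + 15 = 14.091 + 5.833 + 15 = 34.924 cmH2O.

34.9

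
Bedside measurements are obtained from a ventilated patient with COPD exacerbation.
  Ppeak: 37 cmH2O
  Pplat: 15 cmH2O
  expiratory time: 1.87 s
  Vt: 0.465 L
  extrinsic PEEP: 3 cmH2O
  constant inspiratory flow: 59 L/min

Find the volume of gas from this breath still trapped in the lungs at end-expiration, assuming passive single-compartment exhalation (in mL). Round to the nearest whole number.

Flow: 59 L/min ÷ 60 = 0.9833 L/s.
R = (PIP − Pplat)/V̇ = (37 − 15) / 0.9833 = 22.0/0.9833 = 22.374 cmH2O·s/L.
C = Vt/(Pplat − PEEP) = 465.0 / (15 − 3) = 465.0/12.0 = 38.75 mL/cmH2O.
τ = R × C = 22.374 × 0.03875 L/cmH2O = 0.867 s.
Fraction remaining = e^(−Te/τ) = e^(−1.87/0.867) = 0.1157.
Trapped volume = 465.0 × 0.1157 = 53.801 mL.

54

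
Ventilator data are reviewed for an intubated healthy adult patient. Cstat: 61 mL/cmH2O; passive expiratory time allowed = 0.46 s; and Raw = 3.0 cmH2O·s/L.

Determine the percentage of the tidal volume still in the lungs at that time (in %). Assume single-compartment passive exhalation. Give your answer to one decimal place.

τ = R × C = 3.0 × 61 mL/cmH2O = 3.0 × 0.061 L/cmH2O = 0.183 s.
Passive exhalation: V(t)/V₀ = e^(−t/τ) = e^(−0.46/0.183) = 0.08097.
Fraction remaining = 0.08097 → 8.097%.

8.1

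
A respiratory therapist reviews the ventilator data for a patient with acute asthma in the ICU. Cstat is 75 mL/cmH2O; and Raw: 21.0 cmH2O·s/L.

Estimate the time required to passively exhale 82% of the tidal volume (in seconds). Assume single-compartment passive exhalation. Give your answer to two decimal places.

τ = R × C = 21.0 × 75 mL/cmH2O = 21.0 × 0.075 L/cmH2O = 1.575 s.
Exhaled fraction f = 1 − e^(−t/τ) → t = −τ·ln(1 − f) = −1.575·ln(0.18) = 2.701 s.

2.70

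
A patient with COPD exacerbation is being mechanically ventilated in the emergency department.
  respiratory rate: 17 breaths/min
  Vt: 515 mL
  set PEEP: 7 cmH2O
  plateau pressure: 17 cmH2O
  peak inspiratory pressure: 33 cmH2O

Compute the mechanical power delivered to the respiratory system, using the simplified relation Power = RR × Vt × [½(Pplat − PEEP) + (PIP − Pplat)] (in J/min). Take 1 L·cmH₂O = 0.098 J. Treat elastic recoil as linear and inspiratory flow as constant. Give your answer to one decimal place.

18.0

Per-breath work = Vt × [½(Pplat−PEEP) + (PIP−Pplat)] = 0.515 × [0.5×10.0 + 16.0] = 0.515 × 21.0 = 10.815 L·cmH2O.
Power = 17 × 10.815 = 183.86 L·cmH2O/min.
× 0.098 J/(L·cmH2O) → 18.018 J/min.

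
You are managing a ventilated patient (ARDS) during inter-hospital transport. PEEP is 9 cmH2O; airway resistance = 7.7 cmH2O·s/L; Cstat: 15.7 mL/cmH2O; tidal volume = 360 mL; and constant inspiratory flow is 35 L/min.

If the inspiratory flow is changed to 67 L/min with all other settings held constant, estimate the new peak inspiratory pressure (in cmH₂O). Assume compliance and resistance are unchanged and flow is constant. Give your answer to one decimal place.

Flow: 35 L/min ÷ 60 = 0.5833 L/s.
New flow: 67 L/min ÷ 60 = 1.1167 L/s.
PIP = Vt/C + R·V̇ + PEEP (constant-flow equation of motion).
Only the resistive term changes: ΔPIP = R × ΔV̇ = 7.7 × (1.1167 − 0.5833) = 7.7 × 0.5334 = 4.107 cmH2O.
Original PIP = 360/15.7 + 7.7×0.5833 + 9 = 36.421 cmH2O; new PIP = 36.421 + (4.107) = 40.528 cmH2O.

40.5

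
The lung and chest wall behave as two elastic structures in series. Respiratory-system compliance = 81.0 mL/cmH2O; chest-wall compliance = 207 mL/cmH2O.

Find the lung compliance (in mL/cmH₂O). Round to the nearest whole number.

1/CL = 1/Crs − 1/Ccw.
1/CL = 1/81.0 − 1/207 = 0.007515.
CL = 133.07 mL/cmH2O.

133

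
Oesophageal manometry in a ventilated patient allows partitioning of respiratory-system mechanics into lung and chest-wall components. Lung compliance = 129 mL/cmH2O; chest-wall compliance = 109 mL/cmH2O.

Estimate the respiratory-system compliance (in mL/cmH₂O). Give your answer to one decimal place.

59.1

Lung and chest wall are elastances in series: 1/Crs = 1/CL + 1/Ccw.
1/Crs = 1/129 + 1/109 = 0.01693.
Crs = 59.067 mL/cmH2O.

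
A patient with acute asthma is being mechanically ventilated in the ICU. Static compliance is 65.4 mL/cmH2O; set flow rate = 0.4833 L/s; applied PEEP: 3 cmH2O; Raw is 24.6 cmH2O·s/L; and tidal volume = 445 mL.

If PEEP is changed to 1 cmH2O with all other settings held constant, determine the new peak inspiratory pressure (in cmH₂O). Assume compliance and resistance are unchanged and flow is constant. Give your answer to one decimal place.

PIP = Vt/C + R·V̇ + PEEP (constant-flow equation of motion).
Only the baseline term changes: ΔPIP = ΔPEEP = 1 − 3 = -2.0 cmH2O.
Original PIP = 445/65.4 + 24.6×0.4833 + 3 = 21.693 cmH2O; new PIP = 21.693 + (-2.0) = 19.693 cmH2O.

19.7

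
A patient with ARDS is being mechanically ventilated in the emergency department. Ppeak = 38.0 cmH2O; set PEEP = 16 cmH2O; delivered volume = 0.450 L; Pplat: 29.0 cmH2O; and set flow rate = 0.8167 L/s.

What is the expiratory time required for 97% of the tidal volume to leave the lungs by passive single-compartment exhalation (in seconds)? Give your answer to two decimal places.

R = (PIP − Pplat)/V̇ = (38.0 − 29.0) / 0.8167 = 9.0/0.8167 = 11.02 cmH2O·s/L.
C = Vt/(Pplat − PEEP) = 450.0 / (29.0 − 16) = 450.0/13.0 = 34.615 mL/cmH2O.
τ = R × C = 11.02 × 0.03462 L/cmH2O = 0.3815 s.
t = −τ·ln(1 − 0.97) = −0.3815·ln(0.03) = 1.338 s.

1.34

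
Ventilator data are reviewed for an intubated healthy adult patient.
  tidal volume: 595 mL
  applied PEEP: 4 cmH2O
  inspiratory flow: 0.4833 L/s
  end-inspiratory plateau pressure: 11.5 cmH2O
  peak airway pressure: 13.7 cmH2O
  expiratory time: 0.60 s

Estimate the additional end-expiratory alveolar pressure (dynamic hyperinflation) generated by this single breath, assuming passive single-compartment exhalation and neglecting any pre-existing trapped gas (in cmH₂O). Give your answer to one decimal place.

1.4

R = (PIP − Pplat)/V̇ = (13.7 − 11.5) / 0.4833 = 2.2/0.4833 = 4.552 cmH2O·s/L.
C = Vt/(Pplat − PEEP) = 595.0 / (11.5 − 4) = 595.0/7.5 = 79.333 mL/cmH2O.
τ = R × C = 4.552 × 0.07933 L/cmH2O = 0.3611 s.
Fraction remaining = e^(−Te/τ) = e^(−0.60/0.3611) = 0.1898; trapped volume = 595.0 × 0.1898 = 112.93 mL.
Additional alveolar pressure from trapping ≈ V_trapped / C = 112.93 / 79.333 = 1.423 cmH2O.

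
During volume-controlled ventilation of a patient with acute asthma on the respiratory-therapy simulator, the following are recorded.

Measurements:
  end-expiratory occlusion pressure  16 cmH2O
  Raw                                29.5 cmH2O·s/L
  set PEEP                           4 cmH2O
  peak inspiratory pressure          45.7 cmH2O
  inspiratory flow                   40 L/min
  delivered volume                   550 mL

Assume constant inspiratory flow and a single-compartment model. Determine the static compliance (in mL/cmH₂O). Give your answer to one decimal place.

Flow: 40 L/min ÷ 60 = 0.6667 L/s.
Total PEEP = 16 cmH2O (set 4 + intrinsic 12); this is the baseline alveolar pressure.
Equation of motion (constant flow): PIP = Vt/C + R·V̇ + PEEP.
Vt/C = PIP − R·V̇ − PEEP = 45.7 − 29.5×0.6667 − 16 = 45.7 − 19.668 − 16 = 10.032 cmH2O.
C = Vt / 10.032 = 550 / 10.032 = 54.825 mL/cmH2O.

54.8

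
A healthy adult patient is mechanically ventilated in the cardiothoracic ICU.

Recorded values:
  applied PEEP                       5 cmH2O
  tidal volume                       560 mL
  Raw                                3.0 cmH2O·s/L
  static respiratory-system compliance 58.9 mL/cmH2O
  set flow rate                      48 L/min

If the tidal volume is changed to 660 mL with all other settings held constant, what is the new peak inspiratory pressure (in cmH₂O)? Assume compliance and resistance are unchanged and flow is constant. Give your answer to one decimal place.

18.6

Flow: 48 L/min ÷ 60 = 0.8 L/s.
PIP = Vt/C + R·V̇ + PEEP (constant-flow equation of motion).
Only the elastic term changes: ΔPIP = ΔVt / C = (660 − 560) / 58.9 = 1.698 cmH2O.
Original PIP = 560/58.9 + 3.0×0.8 + 5 = 16.908 cmH2O; new PIP = 16.908 + (1.698) = 18.606 cmH2O.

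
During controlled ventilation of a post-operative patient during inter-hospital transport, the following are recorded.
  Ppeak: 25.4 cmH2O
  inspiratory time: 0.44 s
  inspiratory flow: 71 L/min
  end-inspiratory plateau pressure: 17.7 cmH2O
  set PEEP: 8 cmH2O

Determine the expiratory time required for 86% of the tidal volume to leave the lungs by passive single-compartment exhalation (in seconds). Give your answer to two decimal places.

Flow: 71 L/min ÷ 60 = 1.1833 L/s.
Vt = flow × Ti = 1.1833 L/s × 0.44 s × 1000 mL/L = 520.65 mL.
R = (PIP − Pplat)/V̇ = (25.4 − 17.7) / 1.1833 = 7.7/1.1833 = 6.507 cmH2O·s/L.
C = Vt/(Pplat − PEEP) = 520.65 / (17.7 − 8) = 520.65/9.7 = 53.675 mL/cmH2O.
τ = R × C = 6.507 × 0.05368 L/cmH2O = 0.3493 s.
t = −τ·ln(1 − 0.86) = −0.3493·ln(0.14) = 0.6868 s.

0.69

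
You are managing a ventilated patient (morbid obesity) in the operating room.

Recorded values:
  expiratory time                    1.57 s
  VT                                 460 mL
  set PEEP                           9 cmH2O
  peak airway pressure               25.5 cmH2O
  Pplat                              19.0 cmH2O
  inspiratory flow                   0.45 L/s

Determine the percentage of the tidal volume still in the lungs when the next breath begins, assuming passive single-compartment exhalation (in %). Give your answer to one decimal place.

9.4

R = (PIP − Pplat)/V̇ = (25.5 − 19.0) / 0.45 = 6.5/0.45 = 14.444 cmH2O·s/L.
C = Vt/(Pplat − PEEP) = 460.0 / (19.0 − 9) = 460.0/10.0 = 46.0 mL/cmH2O.
τ = R × C = 14.444 × 0.046 L/cmH2O = 0.6644 s.
Fraction remaining at end-expiration = e^(−Te/τ) = e^(−1.57/0.6644) = 0.09413 → 9.413%.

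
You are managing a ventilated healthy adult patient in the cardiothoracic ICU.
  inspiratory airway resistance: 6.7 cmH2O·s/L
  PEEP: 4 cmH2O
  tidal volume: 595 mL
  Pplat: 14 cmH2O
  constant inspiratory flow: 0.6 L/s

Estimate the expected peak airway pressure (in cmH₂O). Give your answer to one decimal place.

18.0

PIP = Pplat + Raw × flow = 14 + 6.7 × 0.6 = 14 + 4.02 = 18.02 cmH2O.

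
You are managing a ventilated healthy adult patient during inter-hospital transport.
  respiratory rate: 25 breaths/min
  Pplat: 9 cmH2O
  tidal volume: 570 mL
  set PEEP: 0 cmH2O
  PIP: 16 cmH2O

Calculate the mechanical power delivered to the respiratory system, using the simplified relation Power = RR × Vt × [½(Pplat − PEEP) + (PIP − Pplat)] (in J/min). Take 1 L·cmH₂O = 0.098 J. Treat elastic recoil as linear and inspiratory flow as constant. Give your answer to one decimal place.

16.1

Per-breath work = Vt × [½(Pplat−PEEP) + (PIP−Pplat)] = 0.570 × [0.5×9.0 + 7.0] = 0.570 × 11.5 = 6.555 L·cmH2O.
Power = 25 × 6.555 = 163.88 L·cmH2O/min.
× 0.098 J/(L·cmH2O) → 16.06 J/min.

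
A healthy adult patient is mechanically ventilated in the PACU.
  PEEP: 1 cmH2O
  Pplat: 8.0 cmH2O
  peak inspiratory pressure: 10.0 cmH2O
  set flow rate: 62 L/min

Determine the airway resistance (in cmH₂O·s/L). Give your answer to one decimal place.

Flow: 62 L/min ÷ 60 = 1.0333 L/s.
Raw = (PIP − Pplat) / flow = (10.0 − 8.0) / 1.0333 = 2.0 / 1.0333 = 1.936 cmH2O·s/L.

1.9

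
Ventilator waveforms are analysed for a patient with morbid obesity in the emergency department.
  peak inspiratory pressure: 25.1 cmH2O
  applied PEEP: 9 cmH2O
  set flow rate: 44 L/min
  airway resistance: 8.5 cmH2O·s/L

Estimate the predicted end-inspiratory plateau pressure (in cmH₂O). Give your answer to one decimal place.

Flow: 44 L/min ÷ 60 = 0.7333 L/s.
Pplat = PIP − Raw × flow = 25.1 − 8.5 × 0.7333 = 25.1 − 6.233 = 18.867 cmH2O.

18.9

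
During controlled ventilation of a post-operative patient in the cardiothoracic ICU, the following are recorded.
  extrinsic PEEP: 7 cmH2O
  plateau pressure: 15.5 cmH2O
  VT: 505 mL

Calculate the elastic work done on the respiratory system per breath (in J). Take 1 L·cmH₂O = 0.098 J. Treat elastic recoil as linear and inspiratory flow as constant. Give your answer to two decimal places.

Elastic work ≈ ½ × (Pplat − PEEP) × Vt = 0.5 × (15.5 − 7) × 0.505 L = 0.5 × 8.5 × 0.505 = 2.146 L·cmH2O.
× 0.098 J/(L·cmH2O) → 0.2103 J.

0.21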